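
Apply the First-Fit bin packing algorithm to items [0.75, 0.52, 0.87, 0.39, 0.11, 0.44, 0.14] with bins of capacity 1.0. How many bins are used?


Place items sequentially using First-Fit:
  Item 0.75 -> new Bin 1
  Item 0.52 -> new Bin 2
  Item 0.87 -> new Bin 3
  Item 0.39 -> Bin 2 (now 0.91)
  Item 0.11 -> Bin 1 (now 0.86)
  Item 0.44 -> new Bin 4
  Item 0.14 -> Bin 1 (now 1.0)
Total bins used = 4

4


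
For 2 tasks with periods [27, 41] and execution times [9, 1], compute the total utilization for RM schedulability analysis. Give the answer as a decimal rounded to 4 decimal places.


Compute individual utilizations (exact fractions):
  Task 1: C/T = 9/27 = 1/3 (approx. 0.3333)
  Task 2: C/T = 1/41 (approx. 0.0244)
Total utilization U = 1/3 + 1/41 = 44/123
Rounded to 4 decimal places: U = 0.3577
RM (Liu & Layland) bound for 2 tasks = 0.828427; compare with U = 44/123 (approx. 0.357724)
U <= bound, so schedulable by RM sufficient condition.

0.3577


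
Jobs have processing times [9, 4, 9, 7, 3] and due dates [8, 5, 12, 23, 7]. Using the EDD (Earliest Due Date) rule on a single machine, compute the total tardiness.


Sort by due date (EDD order): [(4, 5), (3, 7), (9, 8), (9, 12), (7, 23)]
Compute completion times and tardiness:
  Job 1: p=4, d=5, C=4, tardiness=max(0,4-5)=0
  Job 2: p=3, d=7, C=7, tardiness=max(0,7-7)=0
  Job 3: p=9, d=8, C=16, tardiness=max(0,16-8)=8
  Job 4: p=9, d=12, C=25, tardiness=max(0,25-12)=13
  Job 5: p=7, d=23, C=32, tardiness=max(0,32-23)=9
Total tardiness = 30

30


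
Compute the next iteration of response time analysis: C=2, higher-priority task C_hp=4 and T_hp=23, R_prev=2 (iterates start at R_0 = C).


R_next = C + ceil(R_prev / T_hp) * C_hp
ceil(2 / 23) = ceil(0.087) = 1
Interference = 1 * 4 = 4
R_next = 2 + 4 = 6

6


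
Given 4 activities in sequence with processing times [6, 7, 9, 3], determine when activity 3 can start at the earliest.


Activity 3 starts after activities 1 through 2 complete.
Predecessor durations: [6, 7]
ES = 6 + 7 = 13

13


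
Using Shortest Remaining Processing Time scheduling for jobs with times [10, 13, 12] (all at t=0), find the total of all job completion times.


Since all jobs arrive at t=0, SRPT equals SPT ordering.
SPT order: [10, 12, 13]
Completion times:
  Job 1: p=10, C=10
  Job 2: p=12, C=22
  Job 3: p=13, C=35
Total completion time = 10 + 22 + 35 = 67

67


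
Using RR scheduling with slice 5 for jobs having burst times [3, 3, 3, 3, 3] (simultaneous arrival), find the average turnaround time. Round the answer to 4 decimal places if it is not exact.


Time quantum = 5
Execution trace:
  J1 runs 3 units, time = 3
  J2 runs 3 units, time = 6
  J3 runs 3 units, time = 9
  J4 runs 3 units, time = 12
  J5 runs 3 units, time = 15
Finish times: [3, 6, 9, 12, 15]
Average turnaround = 45/5 = 9.0

9.0


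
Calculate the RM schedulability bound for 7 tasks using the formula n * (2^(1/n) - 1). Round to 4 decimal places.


Compute 2^(1/7) = 1.1040895137
Subtract 1: 1.1040895137 - 1 = 0.1040895137
Multiply by n: 7 * 0.1040895137 = 0.7286265959
Round to 4 dp: 0.7286

0.7286


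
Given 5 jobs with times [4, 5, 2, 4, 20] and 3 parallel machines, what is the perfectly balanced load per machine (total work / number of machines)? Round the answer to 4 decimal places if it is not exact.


Total processing time = 4 + 5 + 2 + 4 + 20 = 35
Number of machines = 3
Ideal balanced load = 35 / 3 = 11.6667

11.6667


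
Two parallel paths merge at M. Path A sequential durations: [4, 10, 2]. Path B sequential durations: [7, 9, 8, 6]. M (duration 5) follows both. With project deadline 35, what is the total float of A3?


Forward pass: ES(A3) = sum of predecessors on chain A = 14
EF = ES + duration = 14 + 2 = 16
Backward pass: LF(M) = deadline = 35; LS(M) = 35 - 5 = 30
LF(A3) = LS(M) - sum(successors on chain A) = 30 - 0 = 30
LS = LF - duration = 30 - 2 = 28
Total float = LS - ES = 28 - 14 = 14

14


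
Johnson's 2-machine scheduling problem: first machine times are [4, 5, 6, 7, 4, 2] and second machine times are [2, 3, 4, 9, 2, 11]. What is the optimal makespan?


Apply Johnson's rule:
  Group 1 (a <= b): [(6, 2, 11), (4, 7, 9)]
  Group 2 (a > b): [(3, 6, 4), (2, 5, 3), (1, 4, 2), (5, 4, 2)]
Optimal job order: [6, 4, 3, 2, 1, 5]
Schedule:
  Job 6: M1 done at 2, M2 done at 13
  Job 4: M1 done at 9, M2 done at 22
  Job 3: M1 done at 15, M2 done at 26
  Job 2: M1 done at 20, M2 done at 29
  Job 1: M1 done at 24, M2 done at 31
  Job 5: M1 done at 28, M2 done at 33
Makespan = 33

33


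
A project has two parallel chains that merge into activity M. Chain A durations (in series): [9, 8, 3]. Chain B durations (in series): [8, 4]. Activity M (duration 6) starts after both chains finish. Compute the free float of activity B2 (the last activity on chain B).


ES(B2) = sum of predecessors on chain B = 8
EF(B2) = ES + duration = 8 + 4 = 12
Successor of B2 is M. ES(M) = max(sum(A), sum(B)) = max(20, 12) = 20
Free float = ES(successor) - EF(current) = 20 - 12 = 8

8


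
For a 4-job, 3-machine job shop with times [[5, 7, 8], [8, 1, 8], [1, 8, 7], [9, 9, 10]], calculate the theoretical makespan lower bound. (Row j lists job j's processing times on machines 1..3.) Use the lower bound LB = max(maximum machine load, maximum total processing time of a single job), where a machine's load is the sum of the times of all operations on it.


Machine loads:
  Machine 1: 5 + 8 + 1 + 9 = 23
  Machine 2: 7 + 1 + 8 + 9 = 25
  Machine 3: 8 + 8 + 7 + 10 = 33
Max machine load = 33
Job totals:
  Job 1: 20
  Job 2: 17
  Job 3: 16
  Job 4: 28
Max job total = 28
Lower bound = max(33, 28) = 33

33


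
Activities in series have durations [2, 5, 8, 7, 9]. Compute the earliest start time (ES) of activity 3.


Activity 3 starts after activities 1 through 2 complete.
Predecessor durations: [2, 5]
ES = 2 + 5 = 7

7


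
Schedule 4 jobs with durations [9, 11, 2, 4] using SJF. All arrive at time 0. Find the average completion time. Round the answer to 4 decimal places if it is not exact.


SJF order (ascending): [2, 4, 9, 11]
Completion times:
  Job 1: burst=2, C=2
  Job 2: burst=4, C=6
  Job 3: burst=9, C=15
  Job 4: burst=11, C=26
Average completion = 49/4 = 12.25

12.25


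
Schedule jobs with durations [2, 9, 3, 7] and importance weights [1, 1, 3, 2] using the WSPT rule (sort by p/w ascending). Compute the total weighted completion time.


Compute p/w ratios and sort ascending (WSPT): [(3, 3), (2, 1), (7, 2), (9, 1)]
Compute weighted completion times:
  Job (p=3,w=3): C=3, w*C=3*3=9
  Job (p=2,w=1): C=5, w*C=1*5=5
  Job (p=7,w=2): C=12, w*C=2*12=24
  Job (p=9,w=1): C=21, w*C=1*21=21
Total weighted completion time = 59

59


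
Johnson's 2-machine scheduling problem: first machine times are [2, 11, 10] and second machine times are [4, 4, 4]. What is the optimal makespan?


Apply Johnson's rule:
  Group 1 (a <= b): [(1, 2, 4)]
  Group 2 (a > b): [(2, 11, 4), (3, 10, 4)]
Optimal job order: [1, 2, 3]
Schedule:
  Job 1: M1 done at 2, M2 done at 6
  Job 2: M1 done at 13, M2 done at 17
  Job 3: M1 done at 23, M2 done at 27
Makespan = 27

27


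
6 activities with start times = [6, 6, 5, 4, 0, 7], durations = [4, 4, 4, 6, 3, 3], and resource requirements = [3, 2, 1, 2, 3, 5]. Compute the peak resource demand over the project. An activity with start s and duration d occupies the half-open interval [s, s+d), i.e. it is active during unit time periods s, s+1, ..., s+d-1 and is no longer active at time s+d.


Each activity i is active on [start_i, start_i + duration_i).
Compute total resource usage per time slot:
  t=0: active resources = [3], total = 3
  t=1: active resources = [3], total = 3
  t=2: active resources = [3], total = 3
  t=3: active resources = [], total = 0
  t=4: active resources = [2], total = 2
  t=5: active resources = [1, 2], total = 3
  t=6: active resources = [3, 2, 1, 2], total = 8
  t=7: active resources = [3, 2, 1, 2, 5], total = 13
  t=8: active resources = [3, 2, 1, 2, 5], total = 13
  t=9: active resources = [3, 2, 2, 5], total = 12
Peak resource demand = 13

13


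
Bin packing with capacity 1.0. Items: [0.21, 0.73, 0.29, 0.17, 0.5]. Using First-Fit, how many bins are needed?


Place items sequentially using First-Fit:
  Item 0.21 -> new Bin 1
  Item 0.73 -> Bin 1 (now 0.94)
  Item 0.29 -> new Bin 2
  Item 0.17 -> Bin 2 (now 0.46)
  Item 0.5 -> Bin 2 (now 0.96)
Total bins used = 2

2


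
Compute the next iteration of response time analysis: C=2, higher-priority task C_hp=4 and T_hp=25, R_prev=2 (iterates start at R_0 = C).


R_next = C + ceil(R_prev / T_hp) * C_hp
ceil(2 / 25) = ceil(0.08) = 1
Interference = 1 * 4 = 4
R_next = 2 + 4 = 6

6


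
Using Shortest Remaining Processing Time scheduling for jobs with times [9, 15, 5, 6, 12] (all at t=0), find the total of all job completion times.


Since all jobs arrive at t=0, SRPT equals SPT ordering.
SPT order: [5, 6, 9, 12, 15]
Completion times:
  Job 1: p=5, C=5
  Job 2: p=6, C=11
  Job 3: p=9, C=20
  Job 4: p=12, C=32
  Job 5: p=15, C=47
Total completion time = 5 + 11 + 20 + 32 + 47 = 115

115


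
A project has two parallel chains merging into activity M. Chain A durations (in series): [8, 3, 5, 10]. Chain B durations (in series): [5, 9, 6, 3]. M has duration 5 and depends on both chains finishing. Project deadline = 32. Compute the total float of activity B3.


Forward pass: ES(B3) = sum of predecessors on chain B = 14
EF = ES + duration = 14 + 6 = 20
Backward pass: LF(M) = deadline = 32; LS(M) = 32 - 5 = 27
LF(B3) = LS(M) - sum(successors on chain B) = 27 - 3 = 24
LS = LF - duration = 24 - 6 = 18
Total float = LS - ES = 18 - 14 = 4

4


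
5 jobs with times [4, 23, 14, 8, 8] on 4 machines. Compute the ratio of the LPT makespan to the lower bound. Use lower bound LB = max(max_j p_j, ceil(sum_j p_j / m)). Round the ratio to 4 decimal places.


LPT order: [23, 14, 8, 8, 4]
Machine loads after assignment: [23, 14, 12, 8]
LPT makespan = 23
Lower bound = max(max_job, ceil(total/4)) = max(23, 15) = 23
Ratio = 23 / 23 = 1.0

1.0


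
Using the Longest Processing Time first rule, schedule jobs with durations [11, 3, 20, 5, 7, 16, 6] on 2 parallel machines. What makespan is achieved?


Sort jobs in decreasing order (LPT): [20, 16, 11, 7, 6, 5, 3]
Assign each job to the least loaded machine:
  Machine 1: jobs [20, 7, 6], load = 33
  Machine 2: jobs [16, 11, 5, 3], load = 35
Makespan = max load = 35

35


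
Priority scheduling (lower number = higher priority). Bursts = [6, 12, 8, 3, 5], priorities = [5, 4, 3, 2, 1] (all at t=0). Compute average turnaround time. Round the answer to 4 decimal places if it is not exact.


Sort by priority (ascending = highest first):
Order: [(1, 5), (2, 3), (3, 8), (4, 12), (5, 6)]
Completion times:
  Priority 1, burst=5, C=5
  Priority 2, burst=3, C=8
  Priority 3, burst=8, C=16
  Priority 4, burst=12, C=28
  Priority 5, burst=6, C=34
Average turnaround = 91/5 = 18.2

18.2


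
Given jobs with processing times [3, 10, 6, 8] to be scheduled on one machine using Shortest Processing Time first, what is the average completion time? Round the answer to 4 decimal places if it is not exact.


Sort jobs by processing time (SPT order): [3, 6, 8, 10]
Compute completion times sequentially:
  Job 1: processing = 3, completes at 3
  Job 2: processing = 6, completes at 9
  Job 3: processing = 8, completes at 17
  Job 4: processing = 10, completes at 27
Sum of completion times = 56
Average completion time = 56/4 = 14.0

14.0


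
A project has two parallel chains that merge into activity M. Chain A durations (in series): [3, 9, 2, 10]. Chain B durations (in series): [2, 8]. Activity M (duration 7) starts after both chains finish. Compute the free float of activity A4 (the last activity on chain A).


ES(A4) = sum of predecessors on chain A = 14
EF(A4) = ES + duration = 14 + 10 = 24
Successor of A4 is M. ES(M) = max(sum(A), sum(B)) = max(24, 10) = 24
Free float = ES(successor) - EF(current) = 24 - 24 = 0

0


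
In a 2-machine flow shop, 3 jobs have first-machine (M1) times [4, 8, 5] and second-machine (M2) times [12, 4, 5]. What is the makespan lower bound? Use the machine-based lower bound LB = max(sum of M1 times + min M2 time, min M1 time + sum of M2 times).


LB1 = sum(M1 times) + min(M2 times) = 17 + 4 = 21
LB2 = min(M1 times) + sum(M2 times) = 4 + 21 = 25
Lower bound = max(LB1, LB2) = max(21, 25) = 25

25


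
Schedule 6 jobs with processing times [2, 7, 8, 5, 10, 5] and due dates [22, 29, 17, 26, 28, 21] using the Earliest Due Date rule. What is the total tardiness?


Sort by due date (EDD order): [(8, 17), (5, 21), (2, 22), (5, 26), (10, 28), (7, 29)]
Compute completion times and tardiness:
  Job 1: p=8, d=17, C=8, tardiness=max(0,8-17)=0
  Job 2: p=5, d=21, C=13, tardiness=max(0,13-21)=0
  Job 3: p=2, d=22, C=15, tardiness=max(0,15-22)=0
  Job 4: p=5, d=26, C=20, tardiness=max(0,20-26)=0
  Job 5: p=10, d=28, C=30, tardiness=max(0,30-28)=2
  Job 6: p=7, d=29, C=37, tardiness=max(0,37-29)=8
Total tardiness = 10

10


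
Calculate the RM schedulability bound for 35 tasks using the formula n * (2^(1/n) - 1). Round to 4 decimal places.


Compute 2^(1/35) = 1.0200016094
Subtract 1: 1.0200016094 - 1 = 0.0200016094
Multiply by n: 35 * 0.0200016094 = 0.7000563290
Round to 4 dp: 0.7001

0.7001


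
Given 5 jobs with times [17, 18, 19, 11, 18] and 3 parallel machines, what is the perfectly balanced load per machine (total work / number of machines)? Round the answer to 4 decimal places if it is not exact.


Total processing time = 17 + 18 + 19 + 11 + 18 = 83
Number of machines = 3
Ideal balanced load = 83 / 3 = 27.6667

27.6667


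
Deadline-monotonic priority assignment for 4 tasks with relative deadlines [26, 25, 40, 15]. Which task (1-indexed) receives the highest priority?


Sort tasks by relative deadline (ascending):
  Task 4: deadline = 15
  Task 2: deadline = 25
  Task 1: deadline = 26
  Task 3: deadline = 40
Priority order (highest first): [4, 2, 1, 3]
Highest priority task = 4

4


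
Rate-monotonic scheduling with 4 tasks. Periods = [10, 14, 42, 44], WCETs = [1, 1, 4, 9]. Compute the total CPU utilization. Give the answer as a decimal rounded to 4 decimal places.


Compute individual utilizations (exact fractions):
  Task 1: C/T = 1/10 (approx. 0.1)
  Task 2: C/T = 1/14 (approx. 0.0714)
  Task 3: C/T = 4/42 = 2/21 (approx. 0.0952)
  Task 4: C/T = 9/44 (approx. 0.2045)
Total utilization U = 1/10 + 1/14 + 2/21 + 9/44 = 311/660
Rounded to 4 decimal places: U = 0.4712
RM (Liu & Layland) bound for 4 tasks = 0.756828; compare with U = 311/660 (approx. 0.471212)
U <= bound, so schedulable by RM sufficient condition.

0.4712


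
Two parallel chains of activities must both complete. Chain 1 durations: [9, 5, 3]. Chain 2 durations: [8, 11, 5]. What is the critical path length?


Path A total = 9 + 5 + 3 = 17
Path B total = 8 + 11 + 5 = 24
Critical path = longest path = max(17, 24) = 24

24


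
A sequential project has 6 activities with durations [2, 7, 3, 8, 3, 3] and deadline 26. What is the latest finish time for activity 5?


LF(activity 5) = deadline - sum of successor durations
Successors: activities 6 through 6 with durations [3]
Sum of successor durations = 3
LF = 26 - 3 = 23

23


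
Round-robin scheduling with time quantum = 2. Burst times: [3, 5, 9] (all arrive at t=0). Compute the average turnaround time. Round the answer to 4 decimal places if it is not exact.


Time quantum = 2
Execution trace:
  J1 runs 2 units, time = 2
  J2 runs 2 units, time = 4
  J3 runs 2 units, time = 6
  J1 runs 1 units, time = 7
  J2 runs 2 units, time = 9
  J3 runs 2 units, time = 11
  J2 runs 1 units, time = 12
  J3 runs 2 units, time = 14
  J3 runs 2 units, time = 16
  J3 runs 1 units, time = 17
Finish times: [7, 12, 17]
Average turnaround = 36/3 = 12.0

12.0


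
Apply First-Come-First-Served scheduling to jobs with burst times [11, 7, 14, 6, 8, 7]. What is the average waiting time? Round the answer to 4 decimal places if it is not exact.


FCFS order (as given): [11, 7, 14, 6, 8, 7]
Waiting times:
  Job 1: wait = 0
  Job 2: wait = 11
  Job 3: wait = 18
  Job 4: wait = 32
  Job 5: wait = 38
  Job 6: wait = 46
Sum of waiting times = 145
Average waiting time = 145/6 = 24.1667

24.1667


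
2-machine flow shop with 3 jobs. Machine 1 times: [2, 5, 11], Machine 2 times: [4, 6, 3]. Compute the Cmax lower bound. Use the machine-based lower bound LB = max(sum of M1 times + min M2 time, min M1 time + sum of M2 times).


LB1 = sum(M1 times) + min(M2 times) = 18 + 3 = 21
LB2 = min(M1 times) + sum(M2 times) = 2 + 13 = 15
Lower bound = max(LB1, LB2) = max(21, 15) = 21

21


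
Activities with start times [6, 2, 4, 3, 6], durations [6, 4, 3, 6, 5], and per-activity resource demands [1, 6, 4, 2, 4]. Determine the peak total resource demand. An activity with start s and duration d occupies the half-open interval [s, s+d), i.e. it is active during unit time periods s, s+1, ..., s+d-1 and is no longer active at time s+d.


Each activity i is active on [start_i, start_i + duration_i).
Compute total resource usage per time slot:
  t=0: active resources = [], total = 0
  t=1: active resources = [], total = 0
  t=2: active resources = [6], total = 6
  t=3: active resources = [6, 2], total = 8
  t=4: active resources = [6, 4, 2], total = 12
  t=5: active resources = [6, 4, 2], total = 12
  t=6: active resources = [1, 4, 2, 4], total = 11
  t=7: active resources = [1, 2, 4], total = 7
  t=8: active resources = [1, 2, 4], total = 7
  t=9: active resources = [1, 4], total = 5
  t=10: active resources = [1, 4], total = 5
  t=11: active resources = [1], total = 1
Peak resource demand = 12

12


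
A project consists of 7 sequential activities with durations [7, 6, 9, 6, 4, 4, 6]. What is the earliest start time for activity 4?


Activity 4 starts after activities 1 through 3 complete.
Predecessor durations: [7, 6, 9]
ES = 7 + 6 + 9 = 22

22


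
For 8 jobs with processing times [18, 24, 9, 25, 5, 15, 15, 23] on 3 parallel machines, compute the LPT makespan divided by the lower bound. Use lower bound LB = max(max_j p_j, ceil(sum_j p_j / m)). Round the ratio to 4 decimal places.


LPT order: [25, 24, 23, 18, 15, 15, 9, 5]
Machine loads after assignment: [45, 48, 41]
LPT makespan = 48
Lower bound = max(max_job, ceil(total/3)) = max(25, 45) = 45
Ratio = 48 / 45 = 1.0667

1.0667


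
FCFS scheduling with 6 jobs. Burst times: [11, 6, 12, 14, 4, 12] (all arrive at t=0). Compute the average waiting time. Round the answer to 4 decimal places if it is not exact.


FCFS order (as given): [11, 6, 12, 14, 4, 12]
Waiting times:
  Job 1: wait = 0
  Job 2: wait = 11
  Job 3: wait = 17
  Job 4: wait = 29
  Job 5: wait = 43
  Job 6: wait = 47
Sum of waiting times = 147
Average waiting time = 147/6 = 24.5

24.5


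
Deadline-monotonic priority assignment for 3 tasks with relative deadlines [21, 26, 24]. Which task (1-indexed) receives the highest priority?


Sort tasks by relative deadline (ascending):
  Task 1: deadline = 21
  Task 3: deadline = 24
  Task 2: deadline = 26
Priority order (highest first): [1, 3, 2]
Highest priority task = 1

1


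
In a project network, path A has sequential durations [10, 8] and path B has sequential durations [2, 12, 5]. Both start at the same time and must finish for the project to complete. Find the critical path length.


Path A total = 10 + 8 = 18
Path B total = 2 + 12 + 5 = 19
Critical path = longest path = max(18, 19) = 19

19


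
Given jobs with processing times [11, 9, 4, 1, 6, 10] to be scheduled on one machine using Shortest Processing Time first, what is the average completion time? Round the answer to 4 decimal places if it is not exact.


Sort jobs by processing time (SPT order): [1, 4, 6, 9, 10, 11]
Compute completion times sequentially:
  Job 1: processing = 1, completes at 1
  Job 2: processing = 4, completes at 5
  Job 3: processing = 6, completes at 11
  Job 4: processing = 9, completes at 20
  Job 5: processing = 10, completes at 30
  Job 6: processing = 11, completes at 41
Sum of completion times = 108
Average completion time = 108/6 = 18.0

18.0


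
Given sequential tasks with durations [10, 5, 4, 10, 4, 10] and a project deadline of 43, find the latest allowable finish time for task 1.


LF(activity 1) = deadline - sum of successor durations
Successors: activities 2 through 6 with durations [5, 4, 10, 4, 10]
Sum of successor durations = 33
LF = 43 - 33 = 10

10


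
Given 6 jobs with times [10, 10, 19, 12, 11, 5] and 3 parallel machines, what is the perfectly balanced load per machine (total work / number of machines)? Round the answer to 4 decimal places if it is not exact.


Total processing time = 10 + 10 + 19 + 12 + 11 + 5 = 67
Number of machines = 3
Ideal balanced load = 67 / 3 = 22.3333

22.3333


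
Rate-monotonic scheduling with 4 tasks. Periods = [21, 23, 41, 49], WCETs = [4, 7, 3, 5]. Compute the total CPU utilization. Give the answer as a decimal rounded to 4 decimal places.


Compute individual utilizations (exact fractions):
  Task 1: C/T = 4/21 (approx. 0.1905)
  Task 2: C/T = 7/23 (approx. 0.3043)
  Task 3: C/T = 3/41 (approx. 0.0732)
  Task 4: C/T = 5/49 (approx. 0.102)
Total utilization U = 4/21 + 7/23 + 3/41 + 5/49 = 92881/138621
Rounded to 4 decimal places: U = 0.6700
RM (Liu & Layland) bound for 4 tasks = 0.756828; compare with U = 92881/138621 (approx. 0.670036)
U <= bound, so schedulable by RM sufficient condition.

0.6700


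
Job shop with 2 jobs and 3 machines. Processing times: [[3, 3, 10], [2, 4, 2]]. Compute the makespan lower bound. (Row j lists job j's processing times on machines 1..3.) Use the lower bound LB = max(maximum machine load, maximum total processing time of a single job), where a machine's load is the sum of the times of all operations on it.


Machine loads:
  Machine 1: 3 + 2 = 5
  Machine 2: 3 + 4 = 7
  Machine 3: 10 + 2 = 12
Max machine load = 12
Job totals:
  Job 1: 16
  Job 2: 8
Max job total = 16
Lower bound = max(12, 16) = 16

16


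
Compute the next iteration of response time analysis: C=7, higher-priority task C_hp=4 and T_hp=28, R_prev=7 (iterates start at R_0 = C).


R_next = C + ceil(R_prev / T_hp) * C_hp
ceil(7 / 28) = ceil(0.25) = 1
Interference = 1 * 4 = 4
R_next = 7 + 4 = 11

11


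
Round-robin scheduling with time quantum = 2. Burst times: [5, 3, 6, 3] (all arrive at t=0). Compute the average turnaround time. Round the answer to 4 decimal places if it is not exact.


Time quantum = 2
Execution trace:
  J1 runs 2 units, time = 2
  J2 runs 2 units, time = 4
  J3 runs 2 units, time = 6
  J4 runs 2 units, time = 8
  J1 runs 2 units, time = 10
  J2 runs 1 units, time = 11
  J3 runs 2 units, time = 13
  J4 runs 1 units, time = 14
  J1 runs 1 units, time = 15
  J3 runs 2 units, time = 17
Finish times: [15, 11, 17, 14]
Average turnaround = 57/4 = 14.25

14.25


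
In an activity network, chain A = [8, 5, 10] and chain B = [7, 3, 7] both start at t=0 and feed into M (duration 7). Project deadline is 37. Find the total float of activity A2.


Forward pass: ES(A2) = sum of predecessors on chain A = 8
EF = ES + duration = 8 + 5 = 13
Backward pass: LF(M) = deadline = 37; LS(M) = 37 - 7 = 30
LF(A2) = LS(M) - sum(successors on chain A) = 30 - 10 = 20
LS = LF - duration = 20 - 5 = 15
Total float = LS - ES = 15 - 8 = 7

7


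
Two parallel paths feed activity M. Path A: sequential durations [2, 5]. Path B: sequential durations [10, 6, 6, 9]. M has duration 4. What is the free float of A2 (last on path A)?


ES(A2) = sum of predecessors on chain A = 2
EF(A2) = ES + duration = 2 + 5 = 7
Successor of A2 is M. ES(M) = max(sum(A), sum(B)) = max(7, 31) = 31
Free float = ES(successor) - EF(current) = 31 - 7 = 24

24


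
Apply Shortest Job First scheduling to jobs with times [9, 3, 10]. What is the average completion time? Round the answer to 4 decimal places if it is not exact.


SJF order (ascending): [3, 9, 10]
Completion times:
  Job 1: burst=3, C=3
  Job 2: burst=9, C=12
  Job 3: burst=10, C=22
Average completion = 37/3 = 12.3333

12.3333


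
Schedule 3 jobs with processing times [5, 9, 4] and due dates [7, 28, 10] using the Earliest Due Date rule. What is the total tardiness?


Sort by due date (EDD order): [(5, 7), (4, 10), (9, 28)]
Compute completion times and tardiness:
  Job 1: p=5, d=7, C=5, tardiness=max(0,5-7)=0
  Job 2: p=4, d=10, C=9, tardiness=max(0,9-10)=0
  Job 3: p=9, d=28, C=18, tardiness=max(0,18-28)=0
Total tardiness = 0

0


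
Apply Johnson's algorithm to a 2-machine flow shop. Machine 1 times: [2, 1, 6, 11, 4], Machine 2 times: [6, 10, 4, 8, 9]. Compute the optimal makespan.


Apply Johnson's rule:
  Group 1 (a <= b): [(2, 1, 10), (1, 2, 6), (5, 4, 9)]
  Group 2 (a > b): [(4, 11, 8), (3, 6, 4)]
Optimal job order: [2, 1, 5, 4, 3]
Schedule:
  Job 2: M1 done at 1, M2 done at 11
  Job 1: M1 done at 3, M2 done at 17
  Job 5: M1 done at 7, M2 done at 26
  Job 4: M1 done at 18, M2 done at 34
  Job 3: M1 done at 24, M2 done at 38
Makespan = 38

38


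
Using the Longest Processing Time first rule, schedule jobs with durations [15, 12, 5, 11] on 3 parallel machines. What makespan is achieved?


Sort jobs in decreasing order (LPT): [15, 12, 11, 5]
Assign each job to the least loaded machine:
  Machine 1: jobs [15], load = 15
  Machine 2: jobs [12], load = 12
  Machine 3: jobs [11, 5], load = 16
Makespan = max load = 16

16


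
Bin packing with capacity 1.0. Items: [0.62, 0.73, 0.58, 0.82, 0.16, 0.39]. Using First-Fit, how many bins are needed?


Place items sequentially using First-Fit:
  Item 0.62 -> new Bin 1
  Item 0.73 -> new Bin 2
  Item 0.58 -> new Bin 3
  Item 0.82 -> new Bin 4
  Item 0.16 -> Bin 1 (now 0.78)
  Item 0.39 -> Bin 3 (now 0.97)
Total bins used = 4

4


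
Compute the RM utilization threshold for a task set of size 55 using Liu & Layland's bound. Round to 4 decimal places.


Compute 2^(1/55) = 1.0126824244
Subtract 1: 1.0126824244 - 1 = 0.0126824244
Multiply by n: 55 * 0.0126824244 = 0.6975333420
Round to 4 dp: 0.6975

0.6975


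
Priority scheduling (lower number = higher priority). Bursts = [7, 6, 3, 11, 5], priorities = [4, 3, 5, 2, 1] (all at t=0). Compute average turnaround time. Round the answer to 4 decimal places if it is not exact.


Sort by priority (ascending = highest first):
Order: [(1, 5), (2, 11), (3, 6), (4, 7), (5, 3)]
Completion times:
  Priority 1, burst=5, C=5
  Priority 2, burst=11, C=16
  Priority 3, burst=6, C=22
  Priority 4, burst=7, C=29
  Priority 5, burst=3, C=32
Average turnaround = 104/5 = 20.8

20.8


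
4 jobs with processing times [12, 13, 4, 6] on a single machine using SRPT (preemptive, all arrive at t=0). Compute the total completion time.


Since all jobs arrive at t=0, SRPT equals SPT ordering.
SPT order: [4, 6, 12, 13]
Completion times:
  Job 1: p=4, C=4
  Job 2: p=6, C=10
  Job 3: p=12, C=22
  Job 4: p=13, C=35
Total completion time = 4 + 10 + 22 + 35 = 71

71


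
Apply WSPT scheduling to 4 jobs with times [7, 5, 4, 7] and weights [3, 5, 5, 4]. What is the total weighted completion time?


Compute p/w ratios and sort ascending (WSPT): [(4, 5), (5, 5), (7, 4), (7, 3)]
Compute weighted completion times:
  Job (p=4,w=5): C=4, w*C=5*4=20
  Job (p=5,w=5): C=9, w*C=5*9=45
  Job (p=7,w=4): C=16, w*C=4*16=64
  Job (p=7,w=3): C=23, w*C=3*23=69
Total weighted completion time = 198

198


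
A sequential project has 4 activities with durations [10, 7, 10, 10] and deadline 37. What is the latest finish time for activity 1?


LF(activity 1) = deadline - sum of successor durations
Successors: activities 2 through 4 with durations [7, 10, 10]
Sum of successor durations = 27
LF = 37 - 27 = 10

10


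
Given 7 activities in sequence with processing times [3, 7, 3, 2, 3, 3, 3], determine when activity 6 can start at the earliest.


Activity 6 starts after activities 1 through 5 complete.
Predecessor durations: [3, 7, 3, 2, 3]
ES = 3 + 7 + 3 + 2 + 3 = 18

18


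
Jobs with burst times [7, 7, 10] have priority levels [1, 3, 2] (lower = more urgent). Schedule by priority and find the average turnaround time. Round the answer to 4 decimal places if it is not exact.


Sort by priority (ascending = highest first):
Order: [(1, 7), (2, 10), (3, 7)]
Completion times:
  Priority 1, burst=7, C=7
  Priority 2, burst=10, C=17
  Priority 3, burst=7, C=24
Average turnaround = 48/3 = 16.0

16.0


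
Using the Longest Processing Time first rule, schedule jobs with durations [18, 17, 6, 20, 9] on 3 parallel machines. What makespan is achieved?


Sort jobs in decreasing order (LPT): [20, 18, 17, 9, 6]
Assign each job to the least loaded machine:
  Machine 1: jobs [20], load = 20
  Machine 2: jobs [18, 6], load = 24
  Machine 3: jobs [17, 9], load = 26
Makespan = max load = 26

26


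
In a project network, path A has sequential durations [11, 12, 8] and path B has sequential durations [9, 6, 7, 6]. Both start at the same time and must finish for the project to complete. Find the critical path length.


Path A total = 11 + 12 + 8 = 31
Path B total = 9 + 6 + 7 + 6 = 28
Critical path = longest path = max(31, 28) = 31

31


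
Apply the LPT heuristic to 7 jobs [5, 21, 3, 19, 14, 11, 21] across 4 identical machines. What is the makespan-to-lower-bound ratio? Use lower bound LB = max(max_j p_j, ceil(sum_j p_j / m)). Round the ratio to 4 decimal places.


LPT order: [21, 21, 19, 14, 11, 5, 3]
Machine loads after assignment: [24, 21, 24, 25]
LPT makespan = 25
Lower bound = max(max_job, ceil(total/4)) = max(21, 24) = 24
Ratio = 25 / 24 = 1.0417

1.0417


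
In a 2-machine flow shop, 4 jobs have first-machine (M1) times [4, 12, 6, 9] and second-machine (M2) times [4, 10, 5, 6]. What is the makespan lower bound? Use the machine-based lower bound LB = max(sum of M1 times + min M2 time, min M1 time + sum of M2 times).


LB1 = sum(M1 times) + min(M2 times) = 31 + 4 = 35
LB2 = min(M1 times) + sum(M2 times) = 4 + 25 = 29
Lower bound = max(LB1, LB2) = max(35, 29) = 35

35


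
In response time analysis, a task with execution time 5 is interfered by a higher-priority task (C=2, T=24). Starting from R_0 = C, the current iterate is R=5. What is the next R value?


R_next = C + ceil(R_prev / T_hp) * C_hp
ceil(5 / 24) = ceil(0.2083) = 1
Interference = 1 * 2 = 2
R_next = 5 + 2 = 7

7


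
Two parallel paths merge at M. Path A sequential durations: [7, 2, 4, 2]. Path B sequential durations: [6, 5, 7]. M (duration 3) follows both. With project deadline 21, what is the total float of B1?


Forward pass: ES(B1) = sum of predecessors on chain B = 0
EF = ES + duration = 0 + 6 = 6
Backward pass: LF(M) = deadline = 21; LS(M) = 21 - 3 = 18
LF(B1) = LS(M) - sum(successors on chain B) = 18 - 12 = 6
LS = LF - duration = 6 - 6 = 0
Total float = LS - ES = 0 - 0 = 0

0


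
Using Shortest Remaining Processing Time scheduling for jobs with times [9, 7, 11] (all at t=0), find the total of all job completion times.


Since all jobs arrive at t=0, SRPT equals SPT ordering.
SPT order: [7, 9, 11]
Completion times:
  Job 1: p=7, C=7
  Job 2: p=9, C=16
  Job 3: p=11, C=27
Total completion time = 7 + 16 + 27 = 50

50


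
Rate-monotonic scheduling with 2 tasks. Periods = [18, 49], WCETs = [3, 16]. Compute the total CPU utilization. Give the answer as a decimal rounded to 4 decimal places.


Compute individual utilizations (exact fractions):
  Task 1: C/T = 3/18 = 1/6 (approx. 0.1667)
  Task 2: C/T = 16/49 (approx. 0.3265)
Total utilization U = 1/6 + 16/49 = 145/294
Rounded to 4 decimal places: U = 0.4932
RM (Liu & Layland) bound for 2 tasks = 0.828427; compare with U = 145/294 (approx. 0.493197)
U <= bound, so schedulable by RM sufficient condition.

0.4932


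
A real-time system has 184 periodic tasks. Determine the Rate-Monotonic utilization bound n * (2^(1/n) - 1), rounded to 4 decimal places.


Compute 2^(1/184) = 1.0037742087
Subtract 1: 1.0037742087 - 1 = 0.0037742087
Multiply by n: 184 * 0.0037742087 = 0.6944544008
Round to 4 dp: 0.6945

0.6945


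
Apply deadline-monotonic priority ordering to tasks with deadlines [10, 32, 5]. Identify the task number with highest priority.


Sort tasks by relative deadline (ascending):
  Task 3: deadline = 5
  Task 1: deadline = 10
  Task 2: deadline = 32
Priority order (highest first): [3, 1, 2]
Highest priority task = 3

3


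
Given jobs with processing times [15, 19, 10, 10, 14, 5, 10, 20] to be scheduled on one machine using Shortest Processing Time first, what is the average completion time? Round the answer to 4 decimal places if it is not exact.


Sort jobs by processing time (SPT order): [5, 10, 10, 10, 14, 15, 19, 20]
Compute completion times sequentially:
  Job 1: processing = 5, completes at 5
  Job 2: processing = 10, completes at 15
  Job 3: processing = 10, completes at 25
  Job 4: processing = 10, completes at 35
  Job 5: processing = 14, completes at 49
  Job 6: processing = 15, completes at 64
  Job 7: processing = 19, completes at 83
  Job 8: processing = 20, completes at 103
Sum of completion times = 379
Average completion time = 379/8 = 47.375

47.375


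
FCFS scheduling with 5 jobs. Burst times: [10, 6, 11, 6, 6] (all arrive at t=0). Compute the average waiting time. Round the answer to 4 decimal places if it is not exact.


FCFS order (as given): [10, 6, 11, 6, 6]
Waiting times:
  Job 1: wait = 0
  Job 2: wait = 10
  Job 3: wait = 16
  Job 4: wait = 27
  Job 5: wait = 33
Sum of waiting times = 86
Average waiting time = 86/5 = 17.2

17.2


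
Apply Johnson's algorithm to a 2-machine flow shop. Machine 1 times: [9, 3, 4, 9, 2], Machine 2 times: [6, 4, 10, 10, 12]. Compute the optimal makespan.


Apply Johnson's rule:
  Group 1 (a <= b): [(5, 2, 12), (2, 3, 4), (3, 4, 10), (4, 9, 10)]
  Group 2 (a > b): [(1, 9, 6)]
Optimal job order: [5, 2, 3, 4, 1]
Schedule:
  Job 5: M1 done at 2, M2 done at 14
  Job 2: M1 done at 5, M2 done at 18
  Job 3: M1 done at 9, M2 done at 28
  Job 4: M1 done at 18, M2 done at 38
  Job 1: M1 done at 27, M2 done at 44
Makespan = 44

44


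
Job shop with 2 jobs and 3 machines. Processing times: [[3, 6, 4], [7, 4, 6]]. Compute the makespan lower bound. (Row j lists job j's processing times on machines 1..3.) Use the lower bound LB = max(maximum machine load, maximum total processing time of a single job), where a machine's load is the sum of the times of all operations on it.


Machine loads:
  Machine 1: 3 + 7 = 10
  Machine 2: 6 + 4 = 10
  Machine 3: 4 + 6 = 10
Max machine load = 10
Job totals:
  Job 1: 13
  Job 2: 17
Max job total = 17
Lower bound = max(10, 17) = 17

17


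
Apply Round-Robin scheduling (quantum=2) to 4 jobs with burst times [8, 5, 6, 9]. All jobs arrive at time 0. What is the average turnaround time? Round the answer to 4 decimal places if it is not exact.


Time quantum = 2
Execution trace:
  J1 runs 2 units, time = 2
  J2 runs 2 units, time = 4
  J3 runs 2 units, time = 6
  J4 runs 2 units, time = 8
  J1 runs 2 units, time = 10
  J2 runs 2 units, time = 12
  J3 runs 2 units, time = 14
  J4 runs 2 units, time = 16
  J1 runs 2 units, time = 18
  J2 runs 1 units, time = 19
  J3 runs 2 units, time = 21
  J4 runs 2 units, time = 23
  J1 runs 2 units, time = 25
  J4 runs 2 units, time = 27
  J4 runs 1 units, time = 28
Finish times: [25, 19, 21, 28]
Average turnaround = 93/4 = 23.25

23.25


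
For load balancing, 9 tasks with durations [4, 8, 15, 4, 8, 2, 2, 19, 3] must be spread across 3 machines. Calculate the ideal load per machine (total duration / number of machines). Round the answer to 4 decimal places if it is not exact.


Total processing time = 4 + 8 + 15 + 4 + 8 + 2 + 2 + 19 + 3 = 65
Number of machines = 3
Ideal balanced load = 65 / 3 = 21.6667

21.6667


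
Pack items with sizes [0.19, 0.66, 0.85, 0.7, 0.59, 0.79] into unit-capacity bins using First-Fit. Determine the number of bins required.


Place items sequentially using First-Fit:
  Item 0.19 -> new Bin 1
  Item 0.66 -> Bin 1 (now 0.85)
  Item 0.85 -> new Bin 2
  Item 0.7 -> new Bin 3
  Item 0.59 -> new Bin 4
  Item 0.79 -> new Bin 5
Total bins used = 5

5


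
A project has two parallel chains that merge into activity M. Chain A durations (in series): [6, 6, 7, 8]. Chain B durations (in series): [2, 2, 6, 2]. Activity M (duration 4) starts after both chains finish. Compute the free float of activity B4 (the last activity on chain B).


ES(B4) = sum of predecessors on chain B = 10
EF(B4) = ES + duration = 10 + 2 = 12
Successor of B4 is M. ES(M) = max(sum(A), sum(B)) = max(27, 12) = 27
Free float = ES(successor) - EF(current) = 27 - 12 = 15

15


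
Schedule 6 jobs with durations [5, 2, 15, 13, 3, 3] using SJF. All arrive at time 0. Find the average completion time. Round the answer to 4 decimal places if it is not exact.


SJF order (ascending): [2, 3, 3, 5, 13, 15]
Completion times:
  Job 1: burst=2, C=2
  Job 2: burst=3, C=5
  Job 3: burst=3, C=8
  Job 4: burst=5, C=13
  Job 5: burst=13, C=26
  Job 6: burst=15, C=41
Average completion = 95/6 = 15.8333

15.8333


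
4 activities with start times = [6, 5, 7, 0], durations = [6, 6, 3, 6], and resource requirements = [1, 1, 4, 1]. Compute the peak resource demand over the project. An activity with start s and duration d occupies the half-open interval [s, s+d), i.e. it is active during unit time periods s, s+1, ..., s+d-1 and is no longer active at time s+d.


Each activity i is active on [start_i, start_i + duration_i).
Compute total resource usage per time slot:
  t=0: active resources = [1], total = 1
  t=1: active resources = [1], total = 1
  t=2: active resources = [1], total = 1
  t=3: active resources = [1], total = 1
  t=4: active resources = [1], total = 1
  t=5: active resources = [1, 1], total = 2
  t=6: active resources = [1, 1], total = 2
  t=7: active resources = [1, 1, 4], total = 6
  t=8: active resources = [1, 1, 4], total = 6
  t=9: active resources = [1, 1, 4], total = 6
  t=10: active resources = [1, 1], total = 2
  t=11: active resources = [1], total = 1
Peak resource demand = 6

6


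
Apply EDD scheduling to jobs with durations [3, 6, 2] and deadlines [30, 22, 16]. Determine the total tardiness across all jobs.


Sort by due date (EDD order): [(2, 16), (6, 22), (3, 30)]
Compute completion times and tardiness:
  Job 1: p=2, d=16, C=2, tardiness=max(0,2-16)=0
  Job 2: p=6, d=22, C=8, tardiness=max(0,8-22)=0
  Job 3: p=3, d=30, C=11, tardiness=max(0,11-30)=0
Total tardiness = 0

0


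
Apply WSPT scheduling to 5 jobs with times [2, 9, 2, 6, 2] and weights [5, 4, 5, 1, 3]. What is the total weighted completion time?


Compute p/w ratios and sort ascending (WSPT): [(2, 5), (2, 5), (2, 3), (9, 4), (6, 1)]
Compute weighted completion times:
  Job (p=2,w=5): C=2, w*C=5*2=10
  Job (p=2,w=5): C=4, w*C=5*4=20
  Job (p=2,w=3): C=6, w*C=3*6=18
  Job (p=9,w=4): C=15, w*C=4*15=60
  Job (p=6,w=1): C=21, w*C=1*21=21
Total weighted completion time = 129

129


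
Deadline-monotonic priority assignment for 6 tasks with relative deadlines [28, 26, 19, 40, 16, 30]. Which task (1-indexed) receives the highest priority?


Sort tasks by relative deadline (ascending):
  Task 5: deadline = 16
  Task 3: deadline = 19
  Task 2: deadline = 26
  Task 1: deadline = 28
  Task 6: deadline = 30
  Task 4: deadline = 40
Priority order (highest first): [5, 3, 2, 1, 6, 4]
Highest priority task = 5

5


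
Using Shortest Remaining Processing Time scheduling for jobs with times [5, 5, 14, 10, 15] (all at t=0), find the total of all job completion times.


Since all jobs arrive at t=0, SRPT equals SPT ordering.
SPT order: [5, 5, 10, 14, 15]
Completion times:
  Job 1: p=5, C=5
  Job 2: p=5, C=10
  Job 3: p=10, C=20
  Job 4: p=14, C=34
  Job 5: p=15, C=49
Total completion time = 5 + 10 + 20 + 34 + 49 = 118

118


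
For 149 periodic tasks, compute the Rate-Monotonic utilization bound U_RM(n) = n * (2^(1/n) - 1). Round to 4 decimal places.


Compute 2^(1/149) = 1.0046628318
Subtract 1: 1.0046628318 - 1 = 0.0046628318
Multiply by n: 149 * 0.0046628318 = 0.6947619382
Round to 4 dp: 0.6948

0.6948


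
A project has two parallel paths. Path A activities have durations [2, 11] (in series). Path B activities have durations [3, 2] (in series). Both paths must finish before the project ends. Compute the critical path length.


Path A total = 2 + 11 = 13
Path B total = 3 + 2 = 5
Critical path = longest path = max(13, 5) = 13

13
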